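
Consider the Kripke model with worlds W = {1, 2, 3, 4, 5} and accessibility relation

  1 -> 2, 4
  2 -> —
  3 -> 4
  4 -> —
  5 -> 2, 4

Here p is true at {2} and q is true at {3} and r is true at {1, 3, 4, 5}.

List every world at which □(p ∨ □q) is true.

{1, 2, 3, 4, 5}

1: successors {2, 4}; p ∨ □q there: 2:T, 4:T. ✓
2: no successors, so □(p ∨ □q) holds vacuously. ✓
3: successors {4}; p ∨ □q there: 4:T. ✓
4: no successors, so □(p ∨ □q) holds vacuously. ✓
5: successors {2, 4}; p ∨ □q there: 2:T, 4:T. ✓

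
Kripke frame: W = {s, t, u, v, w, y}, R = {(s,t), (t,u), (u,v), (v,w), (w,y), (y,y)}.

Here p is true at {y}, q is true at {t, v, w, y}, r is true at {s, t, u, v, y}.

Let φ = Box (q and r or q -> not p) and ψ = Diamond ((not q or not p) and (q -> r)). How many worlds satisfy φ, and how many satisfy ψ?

For Box (q and r or q -> not p):
s: successors {t}; q and r or q -> not p there: t:T. ✓
t: successors {u}; q and r or q -> not p there: u:T. ✓
u: successors {v}; q and r or q -> not p there: v:T. ✓
v: successors {w}; q and r or q -> not p there: w:T. ✓
w: successors {y}; q and r or q -> not p there: y:F. ✗
y: successors {y}; q and r or q -> not p there: y:F. ✗
— 4 worlds.
For Diamond ((not q or not p) and (q -> r)):
s: successors {t}; (not q or not p) and (q -> r) there: t:T. ✓
t: successors {u}; (not q or not p) and (q -> r) there: u:T. ✓
u: successors {v}; (not q or not p) and (q -> r) there: v:T. ✓
v: successors {w}; (not q or not p) and (q -> r) there: w:F. ✗
w: successors {y}; (not q or not p) and (q -> r) there: y:F. ✗
y: successors {y}; (not q or not p) and (q -> r) there: y:F. ✗
— 3 worlds.

4 and 3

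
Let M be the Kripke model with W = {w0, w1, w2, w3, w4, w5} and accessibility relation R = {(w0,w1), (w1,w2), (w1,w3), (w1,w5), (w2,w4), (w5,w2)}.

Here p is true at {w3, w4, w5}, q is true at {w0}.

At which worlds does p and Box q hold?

w0: p is F, Box q is F. ✗
w1: p is F, Box q is F. ✗
w2: p is F, Box q is F. ✗
w3: p is T, Box q is T. ✓
w4: p is T, Box q is T. ✓
w5: p is T, Box q is F. ✗

{w3, w4}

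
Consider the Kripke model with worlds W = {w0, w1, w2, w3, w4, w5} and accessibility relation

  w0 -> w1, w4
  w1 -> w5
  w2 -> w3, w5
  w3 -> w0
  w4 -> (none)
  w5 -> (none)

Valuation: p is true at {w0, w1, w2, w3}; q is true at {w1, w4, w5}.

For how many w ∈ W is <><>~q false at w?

5

w0: successors {w1, w4}; <>~q there: w1:F, w4:F. ✗
w1: successors {w5}; <>~q there: w5:F. ✗
w2: successors {w3, w5}; <>~q there: w3:T, w5:F. ✓
w3: successors {w0}; <>~q there: w0:F. ✗
w4: no successors, so <><>~q fails. ✗
w5: no successors, so <><>~q fails. ✗
Satisfying worlds: {w2}.
So <><>~q fails at the other 5 worlds.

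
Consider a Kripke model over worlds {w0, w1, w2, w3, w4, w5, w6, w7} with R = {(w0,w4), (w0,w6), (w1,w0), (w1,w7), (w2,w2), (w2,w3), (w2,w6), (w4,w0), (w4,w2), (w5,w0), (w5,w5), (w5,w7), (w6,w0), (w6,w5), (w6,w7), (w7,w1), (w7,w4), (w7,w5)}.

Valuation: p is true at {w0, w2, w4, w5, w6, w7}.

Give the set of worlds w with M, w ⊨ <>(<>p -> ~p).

w0: successors {w4, w6}; <>p -> ~p there: w4:F, w6:F. ✗
w1: successors {w0, w7}; <>p -> ~p there: w0:F, w7:F. ✗
w2: successors {w2, w3, w6}; <>p -> ~p there: w2:F, w3:T, w6:F. ✓
w3: no successors, so <>(<>p -> ~p) fails. ✗
w4: successors {w0, w2}; <>p -> ~p there: w0:F, w2:F. ✗
w5: successors {w0, w5, w7}; <>p -> ~p there: w0:F, w5:F, w7:F. ✗
w6: successors {w0, w5, w7}; <>p -> ~p there: w0:F, w5:F, w7:F. ✗
w7: successors {w1, w4, w5}; <>p -> ~p there: w1:T, w4:F, w5:F. ✓

{w2, w7}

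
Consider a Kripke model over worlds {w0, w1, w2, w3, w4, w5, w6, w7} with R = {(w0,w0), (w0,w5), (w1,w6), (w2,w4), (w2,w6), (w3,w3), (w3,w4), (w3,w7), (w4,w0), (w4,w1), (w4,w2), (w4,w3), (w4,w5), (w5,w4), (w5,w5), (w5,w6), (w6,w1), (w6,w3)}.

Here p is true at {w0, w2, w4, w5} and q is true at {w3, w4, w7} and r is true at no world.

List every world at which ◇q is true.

{w2, w3, w4, w5, w6}

w0: successors {w0, w5}; q there: w0:F, w5:F. ✗
w1: successors {w6}; q there: w6:F. ✗
w2: successors {w4, w6}; q there: w4:T, w6:F. ✓
w3: successors {w3, w4, w7}; q there: w3:T, w4:T, w7:T. ✓
w4: successors {w0, w1, w2, w3, w5}; q there: w0:F, w1:F, w2:F, w3:T, w5:F. ✓
w5: successors {w4, w5, w6}; q there: w4:T, w5:F, w6:F. ✓
w6: successors {w1, w3}; q there: w1:F, w3:T. ✓
w7: no successors, so ◇q fails. ✗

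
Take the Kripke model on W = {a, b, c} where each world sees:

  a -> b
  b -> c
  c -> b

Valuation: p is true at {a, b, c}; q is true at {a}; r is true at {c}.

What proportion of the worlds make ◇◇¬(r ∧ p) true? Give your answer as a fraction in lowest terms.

a: successors {b}; ◇¬(r ∧ p) there: b:F. ✗
b: successors {c}; ◇¬(r ∧ p) there: c:T. ✓
c: successors {b}; ◇¬(r ∧ p) there: b:F. ✗
That's 1 of 3 worlds, so 1/3.

1/3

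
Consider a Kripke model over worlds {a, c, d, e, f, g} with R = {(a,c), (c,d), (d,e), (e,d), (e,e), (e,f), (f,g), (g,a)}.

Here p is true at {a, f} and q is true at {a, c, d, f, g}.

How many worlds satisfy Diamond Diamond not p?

5

a: successors {c}; Diamond not p there: c:T. ✓
c: successors {d}; Diamond not p there: d:T. ✓
d: successors {e}; Diamond not p there: e:T. ✓
e: successors {d, e, f}; Diamond not p there: d:T, e:T, f:T. ✓
f: successors {g}; Diamond not p there: g:F. ✗
g: successors {a}; Diamond not p there: a:T. ✓
Satisfying worlds: {a, c, d, e, g}.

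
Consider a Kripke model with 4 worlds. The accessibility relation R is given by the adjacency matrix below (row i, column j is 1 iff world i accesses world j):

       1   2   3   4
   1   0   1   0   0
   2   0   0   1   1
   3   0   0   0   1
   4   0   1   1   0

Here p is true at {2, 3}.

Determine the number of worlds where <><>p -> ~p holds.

1: <><>p is T, ~p is T. ✓
2: <><>p is T, ~p is F. ✗
3: <><>p is T, ~p is F. ✗
4: <><>p is T, ~p is T. ✓
Satisfying worlds: {1, 4}.

2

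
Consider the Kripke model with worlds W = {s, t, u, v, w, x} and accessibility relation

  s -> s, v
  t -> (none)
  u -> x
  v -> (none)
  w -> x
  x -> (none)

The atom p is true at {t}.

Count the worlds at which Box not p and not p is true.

s: Box not p is T, not p is T. ✓
t: Box not p is T, not p is F. ✗
u: Box not p is T, not p is T. ✓
v: Box not p is T, not p is T. ✓
w: Box not p is T, not p is T. ✓
x: Box not p is T, not p is T. ✓
Satisfying worlds: {s, u, v, w, x}.

5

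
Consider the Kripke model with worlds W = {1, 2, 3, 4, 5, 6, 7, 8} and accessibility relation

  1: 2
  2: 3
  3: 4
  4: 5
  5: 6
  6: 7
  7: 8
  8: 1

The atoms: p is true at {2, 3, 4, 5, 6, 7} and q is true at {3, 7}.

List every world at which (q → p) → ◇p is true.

1: q → p is T, ◇p is T. ✓
2: q → p is T, ◇p is T. ✓
3: q → p is T, ◇p is T. ✓
4: q → p is T, ◇p is T. ✓
5: q → p is T, ◇p is T. ✓
6: q → p is T, ◇p is T. ✓
7: q → p is T, ◇p is F. ✗
8: q → p is T, ◇p is F. ✗

{1, 2, 3, 4, 5, 6}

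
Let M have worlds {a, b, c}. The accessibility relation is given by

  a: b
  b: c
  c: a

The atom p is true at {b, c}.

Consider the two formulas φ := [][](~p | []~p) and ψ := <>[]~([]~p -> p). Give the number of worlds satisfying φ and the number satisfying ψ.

For [][](~p | []~p):
a: successors {b}; [](~p | []~p) there: b:T. ✓
b: successors {c}; [](~p | []~p) there: c:T. ✓
c: successors {a}; [](~p | []~p) there: a:F. ✗
— 2 worlds.
For <>[]~([]~p -> p):
a: successors {b}; []~([]~p -> p) there: b:F. ✗
b: successors {c}; []~([]~p -> p) there: c:F. ✗
c: successors {a}; []~([]~p -> p) there: a:F. ✗
— 0 worlds.

2 and 0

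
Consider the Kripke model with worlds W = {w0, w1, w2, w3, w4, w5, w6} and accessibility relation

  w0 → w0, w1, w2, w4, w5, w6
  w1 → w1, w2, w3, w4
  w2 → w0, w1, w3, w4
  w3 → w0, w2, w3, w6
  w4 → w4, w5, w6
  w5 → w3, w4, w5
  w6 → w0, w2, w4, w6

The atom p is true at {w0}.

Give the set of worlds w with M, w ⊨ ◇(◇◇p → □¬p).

{w0, w1, w2, w4, w5, w6}

w0: successors {w0, w1, w2, w4, w5, w6}; ◇◇p → □¬p there: w0:F, w1:T, w2:F, w4:T, w5:T, w6:F. ✓
w1: successors {w1, w2, w3, w4}; ◇◇p → □¬p there: w1:T, w2:F, w3:F, w4:T. ✓
w2: successors {w0, w1, w3, w4}; ◇◇p → □¬p there: w0:F, w1:T, w3:F, w4:T. ✓
w3: successors {w0, w2, w3, w6}; ◇◇p → □¬p there: w0:F, w2:F, w3:F, w6:F. ✗
w4: successors {w4, w5, w6}; ◇◇p → □¬p there: w4:T, w5:T, w6:F. ✓
w5: successors {w3, w4, w5}; ◇◇p → □¬p there: w3:F, w4:T, w5:T. ✓
w6: successors {w0, w2, w4, w6}; ◇◇p → □¬p there: w0:F, w2:F, w4:T, w6:F. ✓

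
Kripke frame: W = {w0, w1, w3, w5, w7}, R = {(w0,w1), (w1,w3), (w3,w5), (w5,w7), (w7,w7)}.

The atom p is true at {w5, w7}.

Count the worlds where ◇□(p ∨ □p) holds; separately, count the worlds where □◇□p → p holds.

5 and 2

For ◇□(p ∨ □p):
w0: successors {w1}; □(p ∨ □p) there: w1:T. ✓
w1: successors {w3}; □(p ∨ □p) there: w3:T. ✓
w3: successors {w5}; □(p ∨ □p) there: w5:T. ✓
w5: successors {w7}; □(p ∨ □p) there: w7:T. ✓
w7: successors {w7}; □(p ∨ □p) there: w7:T. ✓
— 5 worlds.
For □◇□p → p:
w0: □◇□p is T, p is F. ✗
w1: □◇□p is T, p is F. ✗
w3: □◇□p is T, p is F. ✗
w5: □◇□p is T, p is T. ✓
w7: □◇□p is T, p is T. ✓
— 2 worlds.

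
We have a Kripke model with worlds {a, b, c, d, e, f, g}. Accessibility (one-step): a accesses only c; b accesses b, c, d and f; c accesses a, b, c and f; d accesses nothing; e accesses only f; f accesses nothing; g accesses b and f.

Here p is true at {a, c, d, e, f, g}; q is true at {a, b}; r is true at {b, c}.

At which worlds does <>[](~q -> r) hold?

{b, c, e, g}

a: successors {c}; [](~q -> r) there: c:F. ✗
b: successors {b, c, d, f}; [](~q -> r) there: b:F, c:F, d:T, f:T. ✓
c: successors {a, b, c, f}; [](~q -> r) there: a:T, b:F, c:F, f:T. ✓
d: no successors, so <>[](~q -> r) fails. ✗
e: successors {f}; [](~q -> r) there: f:T. ✓
f: no successors, so <>[](~q -> r) fails. ✗
g: successors {b, f}; [](~q -> r) there: b:F, f:T. ✓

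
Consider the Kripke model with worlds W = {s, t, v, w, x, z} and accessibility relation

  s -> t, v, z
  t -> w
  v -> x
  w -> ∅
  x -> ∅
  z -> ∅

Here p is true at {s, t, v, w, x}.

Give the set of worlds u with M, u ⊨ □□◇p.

{t, v, w, x, z}

s: successors {t, v, z}; □◇p there: t:F, v:F, z:T. ✗
t: successors {w}; □◇p there: w:T. ✓
v: successors {x}; □◇p there: x:T. ✓
w: no successors, so □□◇p holds vacuously. ✓
x: no successors, so □□◇p holds vacuously. ✓
z: no successors, so □□◇p holds vacuously. ✓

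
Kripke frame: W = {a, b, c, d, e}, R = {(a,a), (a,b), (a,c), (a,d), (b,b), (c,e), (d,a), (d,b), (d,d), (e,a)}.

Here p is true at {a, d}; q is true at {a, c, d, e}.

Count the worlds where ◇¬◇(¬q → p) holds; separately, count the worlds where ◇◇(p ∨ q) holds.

For ◇¬◇(¬q → p):
a: successors {a, b, c, d}; ¬◇(¬q → p) there: a:F, b:T, c:F, d:F. ✓
b: successors {b}; ¬◇(¬q → p) there: b:T. ✓
c: successors {e}; ¬◇(¬q → p) there: e:F. ✗
d: successors {a, b, d}; ¬◇(¬q → p) there: a:F, b:T, d:F. ✓
e: successors {a}; ¬◇(¬q → p) there: a:F. ✗
— 3 worlds.
For ◇◇(p ∨ q):
a: successors {a, b, c, d}; ◇(p ∨ q) there: a:T, b:F, c:T, d:T. ✓
b: successors {b}; ◇(p ∨ q) there: b:F. ✗
c: successors {e}; ◇(p ∨ q) there: e:T. ✓
d: successors {a, b, d}; ◇(p ∨ q) there: a:T, b:F, d:T. ✓
e: successors {a}; ◇(p ∨ q) there: a:T. ✓
— 4 worlds.

3 and 4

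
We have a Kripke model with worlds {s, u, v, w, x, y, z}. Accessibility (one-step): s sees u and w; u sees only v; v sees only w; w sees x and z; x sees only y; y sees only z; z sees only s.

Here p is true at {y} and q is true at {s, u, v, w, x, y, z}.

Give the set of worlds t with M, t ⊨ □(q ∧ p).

{x}

s: successors {u, w}; q ∧ p there: u:F, w:F. ✗
u: successors {v}; q ∧ p there: v:F. ✗
v: successors {w}; q ∧ p there: w:F. ✗
w: successors {x, z}; q ∧ p there: x:F, z:F. ✗
x: successors {y}; q ∧ p there: y:T. ✓
y: successors {z}; q ∧ p there: z:F. ✗
z: successors {s}; q ∧ p there: s:F. ✗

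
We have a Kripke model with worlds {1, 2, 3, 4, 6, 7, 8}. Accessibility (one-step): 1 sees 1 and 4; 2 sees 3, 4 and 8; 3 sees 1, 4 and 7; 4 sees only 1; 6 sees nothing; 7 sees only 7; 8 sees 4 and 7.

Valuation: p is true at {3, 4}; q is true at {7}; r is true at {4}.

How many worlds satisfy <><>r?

1: successors {1, 4}; <>r there: 1:T, 4:F. ✓
2: successors {3, 4, 8}; <>r there: 3:T, 4:F, 8:T. ✓
3: successors {1, 4, 7}; <>r there: 1:T, 4:F, 7:F. ✓
4: successors {1}; <>r there: 1:T. ✓
6: no successors, so <><>r fails. ✗
7: successors {7}; <>r there: 7:F. ✗
8: successors {4, 7}; <>r there: 4:F, 7:F. ✗
Satisfying worlds: {1, 2, 3, 4}.

4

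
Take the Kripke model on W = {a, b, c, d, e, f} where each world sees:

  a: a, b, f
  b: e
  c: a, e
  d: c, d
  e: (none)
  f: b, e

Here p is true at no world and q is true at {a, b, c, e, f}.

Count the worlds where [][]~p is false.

0

a: successors {a, b, f}; []~p there: a:T, b:T, f:T. ✓
b: successors {e}; []~p there: e:T. ✓
c: successors {a, e}; []~p there: a:T, e:T. ✓
d: successors {c, d}; []~p there: c:T, d:T. ✓
e: no successors, so [][]~p holds vacuously. ✓
f: successors {b, e}; []~p there: b:T, e:T. ✓
Satisfying worlds: {a, b, c, d, e, f}.
So [][]~p fails at the other 0 worlds.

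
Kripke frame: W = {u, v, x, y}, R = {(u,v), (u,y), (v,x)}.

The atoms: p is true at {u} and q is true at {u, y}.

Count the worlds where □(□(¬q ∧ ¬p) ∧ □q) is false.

u: successors {v, y}; □(¬q ∧ ¬p) ∧ □q there: v:F, y:T. ✗
v: successors {x}; □(¬q ∧ ¬p) ∧ □q there: x:T. ✓
x: no successors, so □(□(¬q ∧ ¬p) ∧ □q) holds vacuously. ✓
y: no successors, so □(□(¬q ∧ ¬p) ∧ □q) holds vacuously. ✓
Satisfying worlds: {v, x, y}.
So □(□(¬q ∧ ¬p) ∧ □q) fails at the other 1 world.

1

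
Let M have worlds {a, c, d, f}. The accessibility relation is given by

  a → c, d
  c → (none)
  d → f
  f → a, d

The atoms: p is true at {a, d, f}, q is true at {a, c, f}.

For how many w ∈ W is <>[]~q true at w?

a: successors {c, d}; []~q there: c:T, d:F. ✓
c: no successors, so <>[]~q fails. ✗
d: successors {f}; []~q there: f:F. ✗
f: successors {a, d}; []~q there: a:F, d:F. ✗
Satisfying worlds: {a}.

1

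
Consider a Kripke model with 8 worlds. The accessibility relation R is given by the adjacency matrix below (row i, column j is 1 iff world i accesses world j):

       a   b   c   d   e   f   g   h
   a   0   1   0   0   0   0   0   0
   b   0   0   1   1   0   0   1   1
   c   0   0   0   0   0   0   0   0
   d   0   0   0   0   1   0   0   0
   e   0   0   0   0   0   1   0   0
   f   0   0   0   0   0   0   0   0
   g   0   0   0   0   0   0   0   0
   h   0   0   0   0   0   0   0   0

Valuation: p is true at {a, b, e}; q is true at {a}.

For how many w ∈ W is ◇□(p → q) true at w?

a: successors {b}; □(p → q) there: b:T. ✓
b: successors {c, d, g, h}; □(p → q) there: c:T, d:F, g:T, h:T. ✓
c: no successors, so ◇□(p → q) fails. ✗
d: successors {e}; □(p → q) there: e:T. ✓
e: successors {f}; □(p → q) there: f:T. ✓
f: no successors, so ◇□(p → q) fails. ✗
g: no successors, so ◇□(p → q) fails. ✗
h: no successors, so ◇□(p → q) fails. ✗
Satisfying worlds: {a, b, d, e}.

4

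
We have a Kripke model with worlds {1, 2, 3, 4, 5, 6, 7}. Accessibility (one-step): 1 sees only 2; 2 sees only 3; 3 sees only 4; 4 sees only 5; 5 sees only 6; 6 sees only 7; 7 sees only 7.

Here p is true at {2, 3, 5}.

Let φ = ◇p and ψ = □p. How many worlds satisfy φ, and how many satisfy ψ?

For ◇p:
1: successors {2}; p there: 2:T. ✓
2: successors {3}; p there: 3:T. ✓
3: successors {4}; p there: 4:F. ✗
4: successors {5}; p there: 5:T. ✓
5: successors {6}; p there: 6:F. ✗
6: successors {7}; p there: 7:F. ✗
7: successors {7}; p there: 7:F. ✗
— 3 worlds.
For □p:
1: successors {2}; p there: 2:T. ✓
2: successors {3}; p there: 3:T. ✓
3: successors {4}; p there: 4:F. ✗
4: successors {5}; p there: 5:T. ✓
5: successors {6}; p there: 6:F. ✗
6: successors {7}; p there: 7:F. ✗
7: successors {7}; p there: 7:F. ✗
— 3 worlds.

3 and 3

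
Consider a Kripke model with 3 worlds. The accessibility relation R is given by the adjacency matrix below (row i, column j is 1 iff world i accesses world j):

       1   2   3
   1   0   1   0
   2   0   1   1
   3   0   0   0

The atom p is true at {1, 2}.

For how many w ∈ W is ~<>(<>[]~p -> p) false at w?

2

1: <>(<>[]~p -> p) is T. ✗
2: <>(<>[]~p -> p) is T. ✗
3: <>(<>[]~p -> p) is F. ✓
Satisfying worlds: {3}.
So ~<>(<>[]~p -> p) fails at the other 2 worlds.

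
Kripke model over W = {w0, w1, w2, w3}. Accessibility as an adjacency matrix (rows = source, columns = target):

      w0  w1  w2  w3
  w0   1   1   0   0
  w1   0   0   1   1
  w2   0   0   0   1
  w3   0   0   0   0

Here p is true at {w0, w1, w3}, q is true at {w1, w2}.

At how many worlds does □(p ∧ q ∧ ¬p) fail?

3

w0: successors {w0, w1}; p ∧ q ∧ ¬p there: w0:F, w1:F. ✗
w1: successors {w2, w3}; p ∧ q ∧ ¬p there: w2:F, w3:F. ✗
w2: successors {w3}; p ∧ q ∧ ¬p there: w3:F. ✗
w3: no successors, so □(p ∧ q ∧ ¬p) holds vacuously. ✓
Satisfying worlds: {w3}.
So □(p ∧ q ∧ ¬p) fails at the other 3 worlds.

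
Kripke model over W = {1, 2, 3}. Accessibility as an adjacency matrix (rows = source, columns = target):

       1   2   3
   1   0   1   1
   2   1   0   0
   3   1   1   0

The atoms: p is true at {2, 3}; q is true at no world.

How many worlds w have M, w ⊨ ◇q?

0

1: successors {2, 3}; q there: 2:F, 3:F. ✗
2: successors {1}; q there: 1:F. ✗
3: successors {1, 2}; q there: 1:F, 2:F. ✗
Satisfying worlds: ∅.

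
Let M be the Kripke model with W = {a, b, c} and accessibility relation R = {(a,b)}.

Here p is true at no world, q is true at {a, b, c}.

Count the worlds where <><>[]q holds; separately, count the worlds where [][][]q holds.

0 and 3

For <><>[]q:
a: successors {b}; <>[]q there: b:F. ✗
b: no successors, so <><>[]q fails. ✗
c: no successors, so <><>[]q fails. ✗
— 0 worlds.
For [][][]q:
a: successors {b}; [][]q there: b:T. ✓
b: no successors, so [][][]q holds vacuously. ✓
c: no successors, so [][][]q holds vacuously. ✓
— 3 worlds.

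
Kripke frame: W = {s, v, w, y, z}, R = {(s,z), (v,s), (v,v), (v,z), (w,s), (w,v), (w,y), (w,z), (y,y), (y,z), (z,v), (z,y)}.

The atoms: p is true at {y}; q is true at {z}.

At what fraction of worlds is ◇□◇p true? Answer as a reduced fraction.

4/5

s: successors {z}; □◇p there: z:F. ✗
v: successors {s, v, z}; □◇p there: s:T, v:F, z:F. ✓
w: successors {s, v, y, z}; □◇p there: s:T, v:F, y:T, z:F. ✓
y: successors {y, z}; □◇p there: y:T, z:F. ✓
z: successors {v, y}; □◇p there: v:F, y:T. ✓
That's 4 of 5 worlds, so 4/5.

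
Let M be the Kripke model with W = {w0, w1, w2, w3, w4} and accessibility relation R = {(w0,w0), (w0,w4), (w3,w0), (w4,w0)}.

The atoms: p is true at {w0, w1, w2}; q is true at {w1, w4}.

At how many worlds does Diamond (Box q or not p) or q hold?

w0: Diamond (Box q or not p) is T, q is F. ✓
w1: Diamond (Box q or not p) is F, q is T. ✓
w2: Diamond (Box q or not p) is F, q is F. ✗
w3: Diamond (Box q or not p) is F, q is F. ✗
w4: Diamond (Box q or not p) is F, q is T. ✓
Satisfying worlds: {w0, w1, w4}.

3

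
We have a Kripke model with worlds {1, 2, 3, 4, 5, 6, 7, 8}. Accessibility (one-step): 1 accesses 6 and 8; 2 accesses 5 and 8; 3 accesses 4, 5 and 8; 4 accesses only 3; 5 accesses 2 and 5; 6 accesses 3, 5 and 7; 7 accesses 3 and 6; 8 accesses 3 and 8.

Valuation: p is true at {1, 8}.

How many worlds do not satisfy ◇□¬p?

1: successors {6, 8}; □¬p there: 6:T, 8:F. ✓
2: successors {5, 8}; □¬p there: 5:T, 8:F. ✓
3: successors {4, 5, 8}; □¬p there: 4:T, 5:T, 8:F. ✓
4: successors {3}; □¬p there: 3:F. ✗
5: successors {2, 5}; □¬p there: 2:F, 5:T. ✓
6: successors {3, 5, 7}; □¬p there: 3:F, 5:T, 7:T. ✓
7: successors {3, 6}; □¬p there: 3:F, 6:T. ✓
8: successors {3, 8}; □¬p there: 3:F, 8:F. ✗
Satisfying worlds: {1, 2, 3, 5, 6, 7}.
So ◇□¬p fails at the other 2 worlds.

2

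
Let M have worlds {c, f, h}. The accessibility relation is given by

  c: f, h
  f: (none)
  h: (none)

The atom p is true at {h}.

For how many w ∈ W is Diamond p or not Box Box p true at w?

1

c: Diamond p is T, not Box Box p is F. ✓
f: Diamond p is F, not Box Box p is F. ✗
h: Diamond p is F, not Box Box p is F. ✗
Satisfying worlds: {c}.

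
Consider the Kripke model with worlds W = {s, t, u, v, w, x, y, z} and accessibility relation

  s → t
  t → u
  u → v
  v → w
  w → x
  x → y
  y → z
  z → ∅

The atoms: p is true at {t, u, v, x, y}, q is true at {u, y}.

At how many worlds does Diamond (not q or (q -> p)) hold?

7

s: successors {t}; not q or (q -> p) there: t:T. ✓
t: successors {u}; not q or (q -> p) there: u:T. ✓
u: successors {v}; not q or (q -> p) there: v:T. ✓
v: successors {w}; not q or (q -> p) there: w:T. ✓
w: successors {x}; not q or (q -> p) there: x:T. ✓
x: successors {y}; not q or (q -> p) there: y:T. ✓
y: successors {z}; not q or (q -> p) there: z:T. ✓
z: no successors, so Diamond (not q or (q -> p)) fails. ✗
Satisfying worlds: {s, t, u, v, w, x, y}.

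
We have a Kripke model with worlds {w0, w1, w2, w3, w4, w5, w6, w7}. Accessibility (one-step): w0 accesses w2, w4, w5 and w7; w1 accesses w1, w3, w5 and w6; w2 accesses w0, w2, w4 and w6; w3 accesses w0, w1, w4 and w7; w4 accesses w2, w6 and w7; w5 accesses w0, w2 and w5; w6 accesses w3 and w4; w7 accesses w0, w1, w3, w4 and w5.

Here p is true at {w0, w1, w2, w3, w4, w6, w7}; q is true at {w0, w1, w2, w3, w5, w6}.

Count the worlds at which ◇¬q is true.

w0: successors {w2, w4, w5, w7}; ¬q there: w2:F, w4:T, w5:F, w7:T. ✓
w1: successors {w1, w3, w5, w6}; ¬q there: w1:F, w3:F, w5:F, w6:F. ✗
w2: successors {w0, w2, w4, w6}; ¬q there: w0:F, w2:F, w4:T, w6:F. ✓
w3: successors {w0, w1, w4, w7}; ¬q there: w0:F, w1:F, w4:T, w7:T. ✓
w4: successors {w2, w6, w7}; ¬q there: w2:F, w6:F, w7:T. ✓
w5: successors {w0, w2, w5}; ¬q there: w0:F, w2:F, w5:F. ✗
w6: successors {w3, w4}; ¬q there: w3:F, w4:T. ✓
w7: successors {w0, w1, w3, w4, w5}; ¬q there: w0:F, w1:F, w3:F, w4:T, w5:F. ✓
Satisfying worlds: {w0, w2, w3, w4, w6, w7}.

6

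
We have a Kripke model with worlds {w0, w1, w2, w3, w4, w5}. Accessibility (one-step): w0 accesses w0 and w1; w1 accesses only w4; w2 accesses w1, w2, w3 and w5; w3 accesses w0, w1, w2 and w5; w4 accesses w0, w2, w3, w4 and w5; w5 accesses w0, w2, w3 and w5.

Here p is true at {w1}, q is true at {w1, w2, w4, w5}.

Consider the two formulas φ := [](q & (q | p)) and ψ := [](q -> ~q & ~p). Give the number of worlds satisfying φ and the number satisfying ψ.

1 and 0

For [](q & (q | p)):
w0: successors {w0, w1}; q & (q | p) there: w0:F, w1:T. ✗
w1: successors {w4}; q & (q | p) there: w4:T. ✓
w2: successors {w1, w2, w3, w5}; q & (q | p) there: w1:T, w2:T, w3:F, w5:T. ✗
w3: successors {w0, w1, w2, w5}; q & (q | p) there: w0:F, w1:T, w2:T, w5:T. ✗
w4: successors {w0, w2, w3, w4, w5}; q & (q | p) there: w0:F, w2:T, w3:F, w4:T, w5:T. ✗
w5: successors {w0, w2, w3, w5}; q & (q | p) there: w0:F, w2:T, w3:F, w5:T. ✗
— 1 world.
For [](q -> ~q & ~p):
w0: successors {w0, w1}; q -> ~q & ~p there: w0:T, w1:F. ✗
w1: successors {w4}; q -> ~q & ~p there: w4:F. ✗
w2: successors {w1, w2, w3, w5}; q -> ~q & ~p there: w1:F, w2:F, w3:T, w5:F. ✗
w3: successors {w0, w1, w2, w5}; q -> ~q & ~p there: w0:T, w1:F, w2:F, w5:F. ✗
w4: successors {w0, w2, w3, w4, w5}; q -> ~q & ~p there: w0:T, w2:F, w3:T, w4:F, w5:F. ✗
w5: successors {w0, w2, w3, w5}; q -> ~q & ~p there: w0:T, w2:F, w3:T, w5:F. ✗
— 0 worlds.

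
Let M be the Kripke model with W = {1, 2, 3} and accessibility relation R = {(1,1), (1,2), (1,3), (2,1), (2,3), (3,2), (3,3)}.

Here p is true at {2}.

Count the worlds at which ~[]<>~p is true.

0

1: []<>~p is T. ✗
2: []<>~p is T. ✗
3: []<>~p is T. ✗
Satisfying worlds: ∅.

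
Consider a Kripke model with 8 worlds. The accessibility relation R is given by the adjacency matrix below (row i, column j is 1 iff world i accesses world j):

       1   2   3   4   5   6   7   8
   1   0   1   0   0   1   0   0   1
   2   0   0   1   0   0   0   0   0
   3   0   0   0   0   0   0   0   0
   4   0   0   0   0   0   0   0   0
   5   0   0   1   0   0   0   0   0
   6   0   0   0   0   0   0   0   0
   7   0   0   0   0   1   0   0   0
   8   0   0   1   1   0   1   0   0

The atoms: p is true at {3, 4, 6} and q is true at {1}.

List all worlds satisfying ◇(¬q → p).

1: successors {2, 5, 8}; ¬q → p there: 2:F, 5:F, 8:F. ✗
2: successors {3}; ¬q → p there: 3:T. ✓
3: no successors, so ◇(¬q → p) fails. ✗
4: no successors, so ◇(¬q → p) fails. ✗
5: successors {3}; ¬q → p there: 3:T. ✓
6: no successors, so ◇(¬q → p) fails. ✗
7: successors {5}; ¬q → p there: 5:F. ✗
8: successors {3, 4, 6}; ¬q → p there: 3:T, 4:T, 6:T. ✓

{2, 5, 8}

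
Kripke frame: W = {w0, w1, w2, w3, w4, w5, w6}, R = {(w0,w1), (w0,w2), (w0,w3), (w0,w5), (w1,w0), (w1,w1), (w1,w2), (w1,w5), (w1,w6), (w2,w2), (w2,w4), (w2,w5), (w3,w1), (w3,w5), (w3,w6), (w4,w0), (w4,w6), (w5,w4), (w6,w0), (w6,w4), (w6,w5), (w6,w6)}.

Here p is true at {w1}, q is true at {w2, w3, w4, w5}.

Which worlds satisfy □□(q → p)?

w0: successors {w1, w2, w3, w5}; □(q → p) there: w1:F, w2:F, w3:F, w5:F. ✗
w1: successors {w0, w1, w2, w5, w6}; □(q → p) there: w0:F, w1:F, w2:F, w5:F, w6:F. ✗
w2: successors {w2, w4, w5}; □(q → p) there: w2:F, w4:T, w5:F. ✗
w3: successors {w1, w5, w6}; □(q → p) there: w1:F, w5:F, w6:F. ✗
w4: successors {w0, w6}; □(q → p) there: w0:F, w6:F. ✗
w5: successors {w4}; □(q → p) there: w4:T. ✓
w6: successors {w0, w4, w5, w6}; □(q → p) there: w0:F, w4:T, w5:F, w6:F. ✗

{w5}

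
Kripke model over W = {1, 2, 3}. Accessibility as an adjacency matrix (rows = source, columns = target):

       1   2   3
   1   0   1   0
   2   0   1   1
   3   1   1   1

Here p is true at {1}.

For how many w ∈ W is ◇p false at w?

1: successors {2}; p there: 2:F. ✗
2: successors {2, 3}; p there: 2:F, 3:F. ✗
3: successors {1, 2, 3}; p there: 1:T, 2:F, 3:F. ✓
Satisfying worlds: {3}.
So ◇p fails at the other 2 worlds.

2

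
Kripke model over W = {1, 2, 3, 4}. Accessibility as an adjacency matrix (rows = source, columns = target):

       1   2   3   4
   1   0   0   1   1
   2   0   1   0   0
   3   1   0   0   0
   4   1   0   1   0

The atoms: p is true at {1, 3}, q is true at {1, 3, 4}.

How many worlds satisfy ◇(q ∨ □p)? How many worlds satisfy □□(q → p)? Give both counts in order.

For ◇(q ∨ □p):
1: successors {3, 4}; q ∨ □p there: 3:T, 4:T. ✓
2: successors {2}; q ∨ □p there: 2:F. ✗
3: successors {1}; q ∨ □p there: 1:T. ✓
4: successors {1, 3}; q ∨ □p there: 1:T, 3:T. ✓
— 3 worlds.
For □□(q → p):
1: successors {3, 4}; □(q → p) there: 3:T, 4:T. ✓
2: successors {2}; □(q → p) there: 2:T. ✓
3: successors {1}; □(q → p) there: 1:F. ✗
4: successors {1, 3}; □(q → p) there: 1:F, 3:T. ✗
— 2 worlds.

3 and 2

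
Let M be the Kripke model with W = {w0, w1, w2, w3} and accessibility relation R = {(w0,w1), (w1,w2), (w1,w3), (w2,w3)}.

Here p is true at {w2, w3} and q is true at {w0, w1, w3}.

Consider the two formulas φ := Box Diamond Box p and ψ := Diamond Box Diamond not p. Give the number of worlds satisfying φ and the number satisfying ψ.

For Box Diamond Box p:
w0: successors {w1}; Diamond Box p there: w1:T. ✓
w1: successors {w2, w3}; Diamond Box p there: w2:T, w3:F. ✗
w2: successors {w3}; Diamond Box p there: w3:F. ✗
w3: no successors, so Box Diamond Box p holds vacuously. ✓
— 2 worlds.
For Diamond Box Diamond not p:
w0: successors {w1}; Box Diamond not p there: w1:F. ✗
w1: successors {w2, w3}; Box Diamond not p there: w2:F, w3:T. ✓
w2: successors {w3}; Box Diamond not p there: w3:T. ✓
w3: no successors, so Diamond Box Diamond not p fails. ✗
— 2 worlds.

2 and 2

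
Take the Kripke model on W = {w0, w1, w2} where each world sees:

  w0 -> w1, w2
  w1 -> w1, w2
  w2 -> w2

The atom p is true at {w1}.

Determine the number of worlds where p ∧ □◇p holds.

0

w0: p is F, □◇p is F. ✗
w1: p is T, □◇p is F. ✗
w2: p is F, □◇p is F. ✗
Satisfying worlds: ∅.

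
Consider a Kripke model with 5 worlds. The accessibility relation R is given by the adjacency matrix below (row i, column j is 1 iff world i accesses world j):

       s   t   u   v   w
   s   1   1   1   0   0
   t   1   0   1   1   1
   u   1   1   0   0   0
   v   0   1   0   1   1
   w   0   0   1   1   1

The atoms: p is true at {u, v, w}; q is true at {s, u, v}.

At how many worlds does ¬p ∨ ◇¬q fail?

0

s: ¬p is T, ◇¬q is T. ✓
t: ¬p is T, ◇¬q is T. ✓
u: ¬p is F, ◇¬q is T. ✓
v: ¬p is F, ◇¬q is T. ✓
w: ¬p is F, ◇¬q is T. ✓
Satisfying worlds: {s, t, u, v, w}.
So ¬p ∨ ◇¬q fails at the other 0 worlds.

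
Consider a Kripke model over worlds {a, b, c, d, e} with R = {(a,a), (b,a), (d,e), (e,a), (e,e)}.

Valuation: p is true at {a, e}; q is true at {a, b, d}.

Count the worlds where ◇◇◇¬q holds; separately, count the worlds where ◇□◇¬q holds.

2 and 0

For ◇◇◇¬q:
a: successors {a}; ◇◇¬q there: a:F. ✗
b: successors {a}; ◇◇¬q there: a:F. ✗
c: no successors, so ◇◇◇¬q fails. ✗
d: successors {e}; ◇◇¬q there: e:T. ✓
e: successors {a, e}; ◇◇¬q there: a:F, e:T. ✓
— 2 worlds.
For ◇□◇¬q:
a: successors {a}; □◇¬q there: a:F. ✗
b: successors {a}; □◇¬q there: a:F. ✗
c: no successors, so ◇□◇¬q fails. ✗
d: successors {e}; □◇¬q there: e:F. ✗
e: successors {a, e}; □◇¬q there: a:F, e:F. ✗
— 0 worlds.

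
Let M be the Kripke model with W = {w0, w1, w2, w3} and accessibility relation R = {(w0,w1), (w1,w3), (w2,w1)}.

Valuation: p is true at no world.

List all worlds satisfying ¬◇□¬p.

w0: ◇□¬p is T. ✗
w1: ◇□¬p is T. ✗
w2: ◇□¬p is T. ✗
w3: ◇□¬p is F. ✓

{w3}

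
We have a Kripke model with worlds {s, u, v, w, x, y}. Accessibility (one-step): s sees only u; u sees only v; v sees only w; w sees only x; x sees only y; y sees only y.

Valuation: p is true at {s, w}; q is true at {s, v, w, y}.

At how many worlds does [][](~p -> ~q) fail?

s: successors {u}; [](~p -> ~q) there: u:F. ✗
u: successors {v}; [](~p -> ~q) there: v:T. ✓
v: successors {w}; [](~p -> ~q) there: w:T. ✓
w: successors {x}; [](~p -> ~q) there: x:F. ✗
x: successors {y}; [](~p -> ~q) there: y:F. ✗
y: successors {y}; [](~p -> ~q) there: y:F. ✗
Satisfying worlds: {u, v}.
So [][](~p -> ~q) fails at the other 4 worlds.

4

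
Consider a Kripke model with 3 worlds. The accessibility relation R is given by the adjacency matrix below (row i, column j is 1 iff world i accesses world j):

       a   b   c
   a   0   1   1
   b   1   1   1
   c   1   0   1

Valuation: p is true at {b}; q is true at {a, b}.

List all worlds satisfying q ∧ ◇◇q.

{a, b}

a: q is T, ◇◇q is T. ✓
b: q is T, ◇◇q is T. ✓
c: q is F, ◇◇q is T. ✗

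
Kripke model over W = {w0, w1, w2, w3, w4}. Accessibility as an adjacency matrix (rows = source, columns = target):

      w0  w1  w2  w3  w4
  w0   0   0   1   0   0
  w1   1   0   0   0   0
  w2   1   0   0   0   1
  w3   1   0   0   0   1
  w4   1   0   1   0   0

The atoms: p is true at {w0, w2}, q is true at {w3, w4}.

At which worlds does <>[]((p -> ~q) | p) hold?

{w0, w1, w2, w3, w4}

w0: successors {w2}; []((p -> ~q) | p) there: w2:T. ✓
w1: successors {w0}; []((p -> ~q) | p) there: w0:T. ✓
w2: successors {w0, w4}; []((p -> ~q) | p) there: w0:T, w4:T. ✓
w3: successors {w0, w4}; []((p -> ~q) | p) there: w0:T, w4:T. ✓
w4: successors {w0, w2}; []((p -> ~q) | p) there: w0:T, w2:T. ✓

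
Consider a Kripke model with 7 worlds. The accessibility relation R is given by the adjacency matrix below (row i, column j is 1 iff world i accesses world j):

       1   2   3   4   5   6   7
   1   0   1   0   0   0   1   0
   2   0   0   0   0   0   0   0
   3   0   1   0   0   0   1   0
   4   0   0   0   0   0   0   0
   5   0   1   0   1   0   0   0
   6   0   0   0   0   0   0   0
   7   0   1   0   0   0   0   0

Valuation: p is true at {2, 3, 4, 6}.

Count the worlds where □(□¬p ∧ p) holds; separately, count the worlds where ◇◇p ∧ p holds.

For □(□¬p ∧ p):
1: successors {2, 6}; □¬p ∧ p there: 2:T, 6:T. ✓
2: no successors, so □(□¬p ∧ p) holds vacuously. ✓
3: successors {2, 6}; □¬p ∧ p there: 2:T, 6:T. ✓
4: no successors, so □(□¬p ∧ p) holds vacuously. ✓
5: successors {2, 4}; □¬p ∧ p there: 2:T, 4:T. ✓
6: no successors, so □(□¬p ∧ p) holds vacuously. ✓
7: successors {2}; □¬p ∧ p there: 2:T. ✓
— 7 worlds.
For ◇◇p ∧ p:
1: ◇◇p is F, p is F. ✗
2: ◇◇p is F, p is T. ✗
3: ◇◇p is F, p is T. ✗
4: ◇◇p is F, p is T. ✗
5: ◇◇p is F, p is F. ✗
6: ◇◇p is F, p is T. ✗
7: ◇◇p is F, p is F. ✗
— 0 worlds.

7 and 0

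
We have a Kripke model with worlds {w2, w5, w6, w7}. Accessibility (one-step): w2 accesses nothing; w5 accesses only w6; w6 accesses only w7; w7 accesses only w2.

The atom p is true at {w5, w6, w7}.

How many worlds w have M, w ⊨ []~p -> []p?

w2: []~p is T, []p is T. ✓
w5: []~p is F, []p is T. ✓
w6: []~p is F, []p is T. ✓
w7: []~p is T, []p is F. ✗
Satisfying worlds: {w2, w5, w6}.

3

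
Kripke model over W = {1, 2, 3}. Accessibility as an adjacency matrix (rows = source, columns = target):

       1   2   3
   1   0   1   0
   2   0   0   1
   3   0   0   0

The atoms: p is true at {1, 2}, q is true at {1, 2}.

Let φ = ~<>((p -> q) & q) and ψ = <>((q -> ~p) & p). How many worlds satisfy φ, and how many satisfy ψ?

For ~<>((p -> q) & q):
1: <>((p -> q) & q) is T. ✗
2: <>((p -> q) & q) is F. ✓
3: <>((p -> q) & q) is F. ✓
— 2 worlds.
For <>((q -> ~p) & p):
1: successors {2}; (q -> ~p) & p there: 2:F. ✗
2: successors {3}; (q -> ~p) & p there: 3:F. ✗
3: no successors, so <>((q -> ~p) & p) fails. ✗
— 0 worlds.

2 and 0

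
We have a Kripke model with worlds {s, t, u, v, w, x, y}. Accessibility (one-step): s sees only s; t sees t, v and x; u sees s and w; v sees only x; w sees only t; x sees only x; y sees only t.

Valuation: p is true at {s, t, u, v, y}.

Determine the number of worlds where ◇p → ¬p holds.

s: ◇p is T, ¬p is F. ✗
t: ◇p is T, ¬p is F. ✗
u: ◇p is T, ¬p is F. ✗
v: ◇p is F, ¬p is F. ✓
w: ◇p is T, ¬p is T. ✓
x: ◇p is F, ¬p is T. ✓
y: ◇p is T, ¬p is F. ✗
Satisfying worlds: {v, w, x}.

3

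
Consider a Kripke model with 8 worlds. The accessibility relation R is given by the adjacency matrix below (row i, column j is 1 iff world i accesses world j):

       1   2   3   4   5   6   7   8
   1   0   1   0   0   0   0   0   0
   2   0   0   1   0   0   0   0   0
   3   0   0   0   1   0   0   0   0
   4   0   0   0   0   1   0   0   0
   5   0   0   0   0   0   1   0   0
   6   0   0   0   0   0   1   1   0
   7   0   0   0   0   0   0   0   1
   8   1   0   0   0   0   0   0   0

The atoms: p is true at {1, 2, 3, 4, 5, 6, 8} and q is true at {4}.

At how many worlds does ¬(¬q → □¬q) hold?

1: ¬q → □¬q is T. ✗
2: ¬q → □¬q is T. ✗
3: ¬q → □¬q is F. ✓
4: ¬q → □¬q is T. ✗
5: ¬q → □¬q is T. ✗
6: ¬q → □¬q is T. ✗
7: ¬q → □¬q is T. ✗
8: ¬q → □¬q is T. ✗
Satisfying worlds: {3}.

1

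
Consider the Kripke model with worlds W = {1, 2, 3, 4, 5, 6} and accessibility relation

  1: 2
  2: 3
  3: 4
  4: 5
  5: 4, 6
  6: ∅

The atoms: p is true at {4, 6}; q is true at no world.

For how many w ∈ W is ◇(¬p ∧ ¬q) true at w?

3

1: successors {2}; ¬p ∧ ¬q there: 2:T. ✓
2: successors {3}; ¬p ∧ ¬q there: 3:T. ✓
3: successors {4}; ¬p ∧ ¬q there: 4:F. ✗
4: successors {5}; ¬p ∧ ¬q there: 5:T. ✓
5: successors {4, 6}; ¬p ∧ ¬q there: 4:F, 6:F. ✗
6: no successors, so ◇(¬p ∧ ¬q) fails. ✗
Satisfying worlds: {1, 2, 4}.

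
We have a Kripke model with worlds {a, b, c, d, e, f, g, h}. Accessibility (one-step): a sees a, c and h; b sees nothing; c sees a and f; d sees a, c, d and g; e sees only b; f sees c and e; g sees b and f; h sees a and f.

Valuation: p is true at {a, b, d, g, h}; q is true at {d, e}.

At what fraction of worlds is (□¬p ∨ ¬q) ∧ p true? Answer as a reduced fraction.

a: □¬p ∨ ¬q is T, p is T. ✓
b: □¬p ∨ ¬q is T, p is T. ✓
c: □¬p ∨ ¬q is T, p is F. ✗
d: □¬p ∨ ¬q is F, p is T. ✗
e: □¬p ∨ ¬q is F, p is F. ✗
f: □¬p ∨ ¬q is T, p is F. ✗
g: □¬p ∨ ¬q is T, p is T. ✓
h: □¬p ∨ ¬q is T, p is T. ✓
That's 4 of 8 worlds, so 4/8 = 1/2.

1/2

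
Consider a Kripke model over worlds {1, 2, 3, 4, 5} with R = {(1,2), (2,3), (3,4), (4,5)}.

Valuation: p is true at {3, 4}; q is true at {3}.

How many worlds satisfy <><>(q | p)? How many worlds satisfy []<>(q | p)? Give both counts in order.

2 and 3

For <><>(q | p):
1: successors {2}; <>(q | p) there: 2:T. ✓
2: successors {3}; <>(q | p) there: 3:T. ✓
3: successors {4}; <>(q | p) there: 4:F. ✗
4: successors {5}; <>(q | p) there: 5:F. ✗
5: no successors, so <><>(q | p) fails. ✗
— 2 worlds.
For []<>(q | p):
1: successors {2}; <>(q | p) there: 2:T. ✓
2: successors {3}; <>(q | p) there: 3:T. ✓
3: successors {4}; <>(q | p) there: 4:F. ✗
4: successors {5}; <>(q | p) there: 5:F. ✗
5: no successors, so []<>(q | p) holds vacuously. ✓
— 3 worlds.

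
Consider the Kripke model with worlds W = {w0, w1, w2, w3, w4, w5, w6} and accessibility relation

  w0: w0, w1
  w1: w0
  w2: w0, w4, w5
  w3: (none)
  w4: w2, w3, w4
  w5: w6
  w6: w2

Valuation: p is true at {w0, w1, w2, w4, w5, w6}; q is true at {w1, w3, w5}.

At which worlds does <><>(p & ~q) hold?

{w0, w1, w2, w4, w5, w6}

w0: successors {w0, w1}; <>(p & ~q) there: w0:T, w1:T. ✓
w1: successors {w0}; <>(p & ~q) there: w0:T. ✓
w2: successors {w0, w4, w5}; <>(p & ~q) there: w0:T, w4:T, w5:T. ✓
w3: no successors, so <><>(p & ~q) fails. ✗
w4: successors {w2, w3, w4}; <>(p & ~q) there: w2:T, w3:F, w4:T. ✓
w5: successors {w6}; <>(p & ~q) there: w6:T. ✓
w6: successors {w2}; <>(p & ~q) there: w2:T. ✓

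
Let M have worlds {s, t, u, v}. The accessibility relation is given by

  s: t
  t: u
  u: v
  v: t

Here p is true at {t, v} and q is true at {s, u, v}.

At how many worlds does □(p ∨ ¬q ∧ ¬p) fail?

1

s: successors {t}; p ∨ ¬q ∧ ¬p there: t:T. ✓
t: successors {u}; p ∨ ¬q ∧ ¬p there: u:F. ✗
u: successors {v}; p ∨ ¬q ∧ ¬p there: v:T. ✓
v: successors {t}; p ∨ ¬q ∧ ¬p there: t:T. ✓
Satisfying worlds: {s, u, v}.
So □(p ∨ ¬q ∧ ¬p) fails at the other 1 world.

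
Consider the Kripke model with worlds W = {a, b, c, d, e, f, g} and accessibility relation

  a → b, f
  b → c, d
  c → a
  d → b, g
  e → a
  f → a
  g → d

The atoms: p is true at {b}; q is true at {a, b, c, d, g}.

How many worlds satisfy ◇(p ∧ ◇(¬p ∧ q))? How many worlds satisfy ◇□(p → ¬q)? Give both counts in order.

2 and 3

For ◇(p ∧ ◇(¬p ∧ q)):
a: successors {b, f}; p ∧ ◇(¬p ∧ q) there: b:T, f:F. ✓
b: successors {c, d}; p ∧ ◇(¬p ∧ q) there: c:F, d:F. ✗
c: successors {a}; p ∧ ◇(¬p ∧ q) there: a:F. ✗
d: successors {b, g}; p ∧ ◇(¬p ∧ q) there: b:T, g:F. ✓
e: successors {a}; p ∧ ◇(¬p ∧ q) there: a:F. ✗
f: successors {a}; p ∧ ◇(¬p ∧ q) there: a:F. ✗
g: successors {d}; p ∧ ◇(¬p ∧ q) there: d:F. ✗
— 2 worlds.
For ◇□(p → ¬q):
a: successors {b, f}; □(p → ¬q) there: b:T, f:T. ✓
b: successors {c, d}; □(p → ¬q) there: c:T, d:F. ✓
c: successors {a}; □(p → ¬q) there: a:F. ✗
d: successors {b, g}; □(p → ¬q) there: b:T, g:T. ✓
e: successors {a}; □(p → ¬q) there: a:F. ✗
f: successors {a}; □(p → ¬q) there: a:F. ✗
g: successors {d}; □(p → ¬q) there: d:F. ✗
— 3 worlds.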